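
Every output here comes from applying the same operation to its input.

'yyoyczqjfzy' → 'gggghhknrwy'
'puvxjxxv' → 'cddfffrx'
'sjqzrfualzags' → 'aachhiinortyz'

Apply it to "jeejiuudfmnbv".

ccdjlmmnqrruv

Each output is the input with this applied: shift every letter 8 places forward in the alphabet (wrapping around), then sort the characters into alphabetical order.
"jeejiuudfmnbv" → "ccdjlmmnqrruv".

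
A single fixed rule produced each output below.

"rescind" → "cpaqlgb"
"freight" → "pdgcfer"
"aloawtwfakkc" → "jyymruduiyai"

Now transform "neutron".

The rule is to swap each adjacent pair of characters (1↔2, 3↔4, ...), then shift every letter 2 places backward in the alphabet (wrapping around).
For "neutron", step one produces "entuorn"; step two turns that into "clrsmpl".

clrsmpl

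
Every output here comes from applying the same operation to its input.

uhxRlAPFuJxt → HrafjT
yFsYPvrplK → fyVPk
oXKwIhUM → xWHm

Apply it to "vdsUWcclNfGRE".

DuCLFr

The pattern: flip the case of every letter, then keep every other character starting from the second (positions 2nd, 4th, 6th, ...).
"vdsUWcclNfGRE" → "VDSuwCCLnFgre" → "DuCLFr".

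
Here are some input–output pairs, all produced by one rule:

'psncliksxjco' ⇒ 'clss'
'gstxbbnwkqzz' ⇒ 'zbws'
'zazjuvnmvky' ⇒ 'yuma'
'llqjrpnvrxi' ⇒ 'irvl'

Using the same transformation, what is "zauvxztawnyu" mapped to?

Each output is the input with this applied: keep one character in every 3, starting at position 2 (positions 2nd, 5th, 8th, ...), then swap the first and last characters.
On "zauvxztawnyu": the first step gives "axay", and the second then gives "yxaa".

yxaa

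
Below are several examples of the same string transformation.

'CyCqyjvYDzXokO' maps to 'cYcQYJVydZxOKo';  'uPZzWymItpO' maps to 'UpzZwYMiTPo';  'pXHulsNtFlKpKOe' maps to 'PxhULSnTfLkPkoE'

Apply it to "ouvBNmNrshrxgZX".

Rule — flip the case of every letter.
On "ouvBNmNrshrxgZX" that produces "OUVbnMnRSHRXGzx".

OUVbnMnRSHRXGzx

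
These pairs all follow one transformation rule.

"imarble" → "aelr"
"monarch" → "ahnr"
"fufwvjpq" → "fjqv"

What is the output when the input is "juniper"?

ejpu

In each case the input is transformed by: sort the characters into alphabetical order, then keep every other character starting from the first (positions 1st, 3rd, 5th, ...).
For "juniper", step one produces "eijnpru"; step two turns that into "ejpu".
(Check on "monarch": → "achmnor" → "ahnr" ✓)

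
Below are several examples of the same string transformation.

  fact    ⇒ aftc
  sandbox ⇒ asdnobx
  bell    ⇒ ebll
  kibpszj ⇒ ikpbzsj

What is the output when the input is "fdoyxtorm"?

dfyotxrom

The rule is to swap each adjacent pair of characters (1↔2, 3↔4, ...).
Doing the same to "fdoyxtorm": "dfyotxrom".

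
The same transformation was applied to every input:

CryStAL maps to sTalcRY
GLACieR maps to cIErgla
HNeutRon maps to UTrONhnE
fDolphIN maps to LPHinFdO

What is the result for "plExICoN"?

XicOnPLe

Each output is the input with this applied: flip the case of every letter, then move the first 3 characters to the end (rotate left by 3).
"plExICoN" → "PLeXicOn" → "XicOnPLe".
(Check on "HNeutRon": → "hnEUTrON" → "UTrONhnE" ✓)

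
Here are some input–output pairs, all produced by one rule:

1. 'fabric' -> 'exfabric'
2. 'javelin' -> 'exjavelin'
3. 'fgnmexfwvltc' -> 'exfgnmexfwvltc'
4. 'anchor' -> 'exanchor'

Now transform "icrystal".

exicrystal

The transformation: prepend "ex".
Doing the same to "icrystal": "exicrystal".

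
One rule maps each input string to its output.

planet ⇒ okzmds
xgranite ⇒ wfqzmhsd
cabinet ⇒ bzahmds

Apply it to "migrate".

lhfqzsd

The rule is to shift every letter 1 place backward in the alphabet (wrapping around).
Applying that to "migrate" gives "lhfqzsd".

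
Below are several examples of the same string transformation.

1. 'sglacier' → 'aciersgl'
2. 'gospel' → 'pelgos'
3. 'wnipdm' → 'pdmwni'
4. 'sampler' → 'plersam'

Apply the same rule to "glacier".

Looking at the pairs, the operation is to move the first 3 characters to the end (rotate left by 3).
So "glacier" becomes "ciergla".

ciergla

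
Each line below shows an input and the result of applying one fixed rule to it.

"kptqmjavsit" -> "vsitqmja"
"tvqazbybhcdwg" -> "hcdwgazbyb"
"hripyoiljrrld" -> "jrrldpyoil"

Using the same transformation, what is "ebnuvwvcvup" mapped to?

Rule — delete the first 3 characters, then swap the front and back halves of the string.
Starting from "ebnuvwvcvup": after the first operation, "uvwvcvup"; after the second, "cvupuvwv".
(Check on "hripyoiljrrld": → "pyoiljrrld" → "jrrldpyoil" ✓)

cvupuvwv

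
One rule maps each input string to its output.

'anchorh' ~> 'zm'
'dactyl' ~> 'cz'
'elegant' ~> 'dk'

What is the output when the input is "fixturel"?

What's happening: shift every letter 1 place backward in the alphabet (wrapping around), then keep only the first 2 characters.
On "fixturel": the first step gives "ehwstqdk", and the second then gives "eh".

eh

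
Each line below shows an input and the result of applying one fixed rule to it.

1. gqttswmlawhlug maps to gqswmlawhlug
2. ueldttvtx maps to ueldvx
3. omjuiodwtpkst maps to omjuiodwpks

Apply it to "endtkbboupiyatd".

The transformation: remove every "t".
On "endtkbboupiyatd" that produces "endkbboupiyad".

endkbboupiyad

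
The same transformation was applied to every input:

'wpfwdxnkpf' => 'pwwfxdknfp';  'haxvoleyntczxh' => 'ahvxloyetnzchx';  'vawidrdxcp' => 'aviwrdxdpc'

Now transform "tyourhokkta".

In each case the input is transformed by: swap each adjacent pair of characters (1↔2, 3↔4, ...).
Doing the same to "tyourhokkta": "ytuohrkotka".

ytuohrkotka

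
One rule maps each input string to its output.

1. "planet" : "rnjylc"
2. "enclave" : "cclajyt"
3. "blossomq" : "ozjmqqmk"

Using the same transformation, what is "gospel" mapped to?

The rule is to shift every letter 2 places backward in the alphabet (wrapping around), then move the last character to the front.
Applying both steps to "gospel": "emqncj", then "jemqnc".

jemqnc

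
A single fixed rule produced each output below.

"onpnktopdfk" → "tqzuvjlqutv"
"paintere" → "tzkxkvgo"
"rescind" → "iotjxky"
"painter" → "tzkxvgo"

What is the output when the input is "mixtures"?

In each case the input is transformed by: move the first 3 characters to the end (rotate left by 3), then shift every letter 6 places forward in the alphabet (wrapping around).
For "mixtures" the result is "zaxkysod".

zaxkysod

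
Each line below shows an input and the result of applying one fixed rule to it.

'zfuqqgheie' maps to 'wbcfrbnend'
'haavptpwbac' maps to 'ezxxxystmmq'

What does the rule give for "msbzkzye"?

In each case the input is transformed by: take characters alternately from the front and the back (1st, last, 2nd, 2nd-last, ...), then shift every letter 3 places backward in the alphabet (wrapping around).
"msbzkzye" → "jbpvywwh".

jbpvywwh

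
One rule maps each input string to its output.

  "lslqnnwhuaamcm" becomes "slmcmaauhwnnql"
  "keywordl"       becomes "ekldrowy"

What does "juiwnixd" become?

ujdxinwi

Rule — move the first 2 characters to the end (rotate left by 2), then reverse the string.
On "juiwnixd": the first step gives "iwnixdju", and the second then gives "ujdxinwi".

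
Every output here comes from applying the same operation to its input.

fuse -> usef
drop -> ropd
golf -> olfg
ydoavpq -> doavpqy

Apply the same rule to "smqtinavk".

Rule — move the first character to the end.
Doing the same to "smqtinavk": "mqtinavks".

mqtinavks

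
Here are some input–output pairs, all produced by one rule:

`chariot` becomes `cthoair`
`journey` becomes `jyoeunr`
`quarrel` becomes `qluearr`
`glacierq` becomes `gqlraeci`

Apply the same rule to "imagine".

Each output is the input with this applied: take characters alternately from the front and the back (1st, last, 2nd, 2nd-last, ...).
For "imagine" the result is "iemnaig".

iemnaig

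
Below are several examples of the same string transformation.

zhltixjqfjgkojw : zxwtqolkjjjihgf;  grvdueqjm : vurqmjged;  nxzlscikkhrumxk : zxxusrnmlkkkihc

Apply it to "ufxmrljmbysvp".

Each output is the input with this applied: sort the characters into reverse alphabetical order.
Doing the same to "ufxmrljmbysvp": "yxvusrpmmljfb".

yxvusrpmmljfb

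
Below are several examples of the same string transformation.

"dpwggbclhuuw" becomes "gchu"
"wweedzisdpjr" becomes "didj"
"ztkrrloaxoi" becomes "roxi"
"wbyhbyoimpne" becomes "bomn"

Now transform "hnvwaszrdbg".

azdg

The transformation: keep every other character starting from the first (positions 1st, 3rd, 5th, ...), then keep only the last 4 characters.
"hnvwaszrdbg" → "hvazdg" → "azdg".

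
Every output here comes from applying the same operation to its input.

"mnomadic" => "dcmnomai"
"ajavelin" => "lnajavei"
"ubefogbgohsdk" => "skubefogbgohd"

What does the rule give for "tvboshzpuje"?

uetvboshzpj

Looking at the pairs, the operation is to move the last 2 characters to the front (rotate right by 2), then swap the first and last characters.
On "tvboshzpuje": the first step gives "jetvboshzpu", and the second then gives "uetvboshzpj".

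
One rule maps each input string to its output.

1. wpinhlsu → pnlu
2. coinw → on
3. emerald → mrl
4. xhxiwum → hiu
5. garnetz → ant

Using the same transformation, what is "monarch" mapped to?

Each output is the input with this applied: keep every other character starting from the second (positions 2nd, 4th, 6th, ...).
Applying that to "monarch" gives "oac".

oac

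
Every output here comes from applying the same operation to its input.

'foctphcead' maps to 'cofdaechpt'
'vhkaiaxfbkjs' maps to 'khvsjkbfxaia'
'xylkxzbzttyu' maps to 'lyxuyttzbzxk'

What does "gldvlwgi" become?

The rule is to move the first 3 characters to the end (rotate left by 3), then reverse the string.
Applying both steps to "gldvlwgi": "vlwgigld", then "dlgigwlv".
(Check on "vhkaiaxfbkjs": → "aiaxfbkjsvhk" → "khvsjkbfxaia" ✓)

dlgigwlv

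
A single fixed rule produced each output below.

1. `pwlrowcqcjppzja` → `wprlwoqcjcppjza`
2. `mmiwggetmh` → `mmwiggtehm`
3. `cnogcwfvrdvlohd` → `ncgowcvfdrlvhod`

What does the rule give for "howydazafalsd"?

ohywadazafsld

What's happening: swap each adjacent pair of characters (1↔2, 3↔4, ...).
"howydazafalsd" → "ohywadazafsld".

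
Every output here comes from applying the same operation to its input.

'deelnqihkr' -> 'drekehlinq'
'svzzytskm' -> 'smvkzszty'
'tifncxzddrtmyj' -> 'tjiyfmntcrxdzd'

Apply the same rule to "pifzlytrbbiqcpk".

The transformation: take characters alternately from the front and the back (1st, last, 2nd, 2nd-last, ...).
For "pifzlytrbbiqcpk" the result is "pkipfczqliybtbr".

pkipfczqliybtbr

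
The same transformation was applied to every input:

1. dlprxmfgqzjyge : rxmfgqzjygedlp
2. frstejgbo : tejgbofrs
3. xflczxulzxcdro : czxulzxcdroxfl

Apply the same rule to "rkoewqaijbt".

ewqaijbtrko

What's happening: move the first 3 characters to the end (rotate left by 3).
Doing the same to "rkoewqaijbt": "ewqaijbtrko".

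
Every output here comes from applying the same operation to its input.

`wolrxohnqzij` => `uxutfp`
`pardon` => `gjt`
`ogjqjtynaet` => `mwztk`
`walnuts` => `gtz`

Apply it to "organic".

xgo

In each case the input is transformed by: keep every other character starting from the second (positions 2nd, 4th, 6th, ...), then shift every letter 6 places forward in the alphabet (wrapping around).
Applying both steps to "organic": "rai", then "xgo".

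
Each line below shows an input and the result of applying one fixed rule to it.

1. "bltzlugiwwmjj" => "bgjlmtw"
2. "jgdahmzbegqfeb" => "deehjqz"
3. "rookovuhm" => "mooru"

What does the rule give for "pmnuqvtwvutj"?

npqttv

In each case the input is transformed by: keep every other character starting from the first (positions 1st, 3rd, 5th, ...), then sort the characters into alphabetical order.
Doing the same to "pmnuqvtwvutj": "npqttv".
(Check on "jgdahmzbegqfeb": → "jdhzeqe" → "deehjqz" ✓)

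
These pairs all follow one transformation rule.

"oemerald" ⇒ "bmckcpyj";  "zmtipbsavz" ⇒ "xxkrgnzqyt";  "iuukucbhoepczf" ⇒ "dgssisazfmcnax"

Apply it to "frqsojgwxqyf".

ddpoqmheuvow

What's happening: shift every letter 2 places backward in the alphabet (wrapping around), then move the last character to the front.
"frqsojgwxqyf" → "dpoqmheuvowd" → "ddpoqmheuvow".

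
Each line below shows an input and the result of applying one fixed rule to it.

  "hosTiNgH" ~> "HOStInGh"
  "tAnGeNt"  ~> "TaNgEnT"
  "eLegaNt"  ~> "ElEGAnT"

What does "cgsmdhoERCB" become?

Rule — flip the case of every letter.
Doing the same to "cgsmdhoERCB": "CGSMDHOercb".

CGSMDHOercb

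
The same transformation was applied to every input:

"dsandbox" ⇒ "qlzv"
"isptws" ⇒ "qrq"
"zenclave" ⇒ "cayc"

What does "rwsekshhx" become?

The rule is to keep every other character starting from the second (positions 2nd, 4th, 6th, ...), then shift every letter 2 places backward in the alphabet (wrapping around).
"rwsekshhx" → "wesh" → "ucqf".

ucqf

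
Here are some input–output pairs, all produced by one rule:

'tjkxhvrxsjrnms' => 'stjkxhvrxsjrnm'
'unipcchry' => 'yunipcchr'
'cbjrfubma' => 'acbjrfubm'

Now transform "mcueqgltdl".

lmcueqgltd

In each case the input is transformed by: move the last character to the front.
Doing the same to "mcueqgltdl": "lmcueqgltd".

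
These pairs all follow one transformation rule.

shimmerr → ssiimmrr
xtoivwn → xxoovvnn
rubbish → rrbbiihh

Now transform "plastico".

In each case the input is transformed by: keep every other character starting from the first (positions 1st, 3rd, 5th, ...), then double every character.
Starting from "plastico": after the first operation, "patc"; after the second, "ppaattcc".

ppaattcc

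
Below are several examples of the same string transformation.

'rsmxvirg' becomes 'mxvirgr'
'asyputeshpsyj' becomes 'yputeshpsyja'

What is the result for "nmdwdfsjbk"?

dwdfsjbkn

The pattern: move the first character to the end, then delete the first character.
For "nmdwdfsjbk", step one produces "mdwdfsjbkn"; step two turns that into "dwdfsjbkn".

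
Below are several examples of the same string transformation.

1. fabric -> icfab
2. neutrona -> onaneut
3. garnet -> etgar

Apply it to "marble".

lemar

Each output is the input with this applied: swap the front and back halves of the string, then delete the first character.
Starting from "marble": after the first operation, "blemar"; after the second, "lemar".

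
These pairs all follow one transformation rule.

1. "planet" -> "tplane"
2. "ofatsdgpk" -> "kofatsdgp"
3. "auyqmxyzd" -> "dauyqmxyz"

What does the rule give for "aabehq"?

qaabeh

The pattern: move the last character to the front.
So "aabehq" becomes "qaabeh".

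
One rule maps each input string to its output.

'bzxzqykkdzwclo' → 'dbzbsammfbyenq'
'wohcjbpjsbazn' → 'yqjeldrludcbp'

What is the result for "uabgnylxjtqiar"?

wcdipanzlvskct

Rule — shift every letter 2 places forward in the alphabet (wrapping around).
So "uabgnylxjtqiar" becomes "wcdipanzlvskct".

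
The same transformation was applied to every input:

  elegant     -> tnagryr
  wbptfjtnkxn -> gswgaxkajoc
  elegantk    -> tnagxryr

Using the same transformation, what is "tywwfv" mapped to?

jsiglj

What's happening: move the first 3 characters to the end (rotate left by 3), then shift every letter 13 places forward in the alphabet (wrapping around) — i.e. ROT13.
On "tywwfv": the first step gives "wfvtyw", and the second then gives "jsiglj".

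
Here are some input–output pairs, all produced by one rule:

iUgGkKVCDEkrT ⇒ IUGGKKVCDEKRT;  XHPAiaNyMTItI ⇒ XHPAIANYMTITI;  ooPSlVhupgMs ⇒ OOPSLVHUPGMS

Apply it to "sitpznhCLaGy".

The pattern: convert every letter to uppercase.
Doing the same to "sitpznhCLaGy": "SITPZNHCLAGY".

SITPZNHCLAGY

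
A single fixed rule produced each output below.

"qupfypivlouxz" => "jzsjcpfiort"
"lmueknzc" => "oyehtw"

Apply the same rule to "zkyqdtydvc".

In each case the input is transformed by: shift every letter 6 places backward in the alphabet (wrapping around), then delete the first 2 characters.
Applying that to "zkyqdtydvc" gives "skxnsxpw".

skxnsxpw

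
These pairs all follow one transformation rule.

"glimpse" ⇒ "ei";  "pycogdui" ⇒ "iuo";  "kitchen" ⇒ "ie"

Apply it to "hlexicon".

oei

What's happening: take characters alternately from the front and the back (1st, last, 2nd, 2nd-last, ...), then keep only the vowels.
Starting from "hlexicon": after the first operation, "hnloecxi"; after the second, "oei".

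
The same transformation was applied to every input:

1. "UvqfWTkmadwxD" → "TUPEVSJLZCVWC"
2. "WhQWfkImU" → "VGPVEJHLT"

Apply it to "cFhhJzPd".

Rule — shift every letter 1 place backward in the alphabet (wrapping around), then convert every letter to uppercase.
Applying both steps to "cFhhJzPd": "bEggIyOc", then "BEGGIYOC".
(Check on "UvqfWTkmadwxD": → "TupeVSjlzcvwC" → "TUPEVSJLZCVWC" ✓)

BEGGIYOC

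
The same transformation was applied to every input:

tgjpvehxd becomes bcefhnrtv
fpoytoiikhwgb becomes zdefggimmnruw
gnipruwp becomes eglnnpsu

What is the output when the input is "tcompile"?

acgjkmnr

The rule is to sort the characters into alphabetical order, then shift every letter 2 places backward in the alphabet (wrapping around).
For "tcompile", step one produces "ceilmopt"; step two turns that into "acgjkmnr".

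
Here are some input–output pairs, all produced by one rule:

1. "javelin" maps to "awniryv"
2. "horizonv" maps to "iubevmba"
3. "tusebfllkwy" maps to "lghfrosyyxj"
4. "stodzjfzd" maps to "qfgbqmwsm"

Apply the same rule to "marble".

What's happening: move the last character to the front, then shift every letter 13 places forward in the alphabet (wrapping around) — i.e. ROT13.
On "marble": the first step gives "emarbl", and the second then gives "rzneoy".

rzneoy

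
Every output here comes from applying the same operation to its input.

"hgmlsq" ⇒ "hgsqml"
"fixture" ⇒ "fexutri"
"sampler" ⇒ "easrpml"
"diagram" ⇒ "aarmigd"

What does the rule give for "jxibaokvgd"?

baxvokjigd

Looking at the pairs, the operation is to sort the characters into reverse alphabetical order, then move the last 2 characters to the front (rotate right by 2).
Working it through for "jxibaokvgd": intermediate "xvokjigdba", final "baxvokjigd".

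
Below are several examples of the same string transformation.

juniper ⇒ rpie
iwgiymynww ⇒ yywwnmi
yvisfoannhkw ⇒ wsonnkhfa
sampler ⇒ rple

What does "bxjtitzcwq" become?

In each case the input is transformed by: delete the first 3 characters, then sort the characters into reverse alphabetical order.
Working it through for "bxjtitzcwq": intermediate "titzcwq", final "zwttqic".
(Check on "sampler": → "pler" → "rple" ✓)

zwttqic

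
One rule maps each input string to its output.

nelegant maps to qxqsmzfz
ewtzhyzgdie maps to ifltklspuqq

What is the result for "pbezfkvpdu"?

nqlrwhbpgb

The pattern: move the first character to the end, then shift every letter 12 places forward in the alphabet (wrapping around).
On "pbezfkvpdu": the first step gives "bezfkvpdup", and the second then gives "nqlrwhbpgb".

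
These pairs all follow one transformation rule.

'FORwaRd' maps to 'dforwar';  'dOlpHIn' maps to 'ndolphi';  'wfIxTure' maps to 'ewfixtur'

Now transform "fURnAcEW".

wfurnace

What's happening: move the last character to the front, then convert every letter to lowercase.
On "fURnAcEW": the first step gives "WfURnAcE", and the second then gives "wfurnace".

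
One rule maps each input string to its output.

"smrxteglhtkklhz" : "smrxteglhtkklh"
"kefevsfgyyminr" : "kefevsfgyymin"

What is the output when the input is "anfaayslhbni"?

anfaayslhbn

The rule is to delete the last character.
So "anfaayslhbni" becomes "anfaayslhbn".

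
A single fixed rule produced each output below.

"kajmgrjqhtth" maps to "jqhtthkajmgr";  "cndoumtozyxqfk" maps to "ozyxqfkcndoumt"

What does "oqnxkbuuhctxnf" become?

uhctxnfoqnxkbu

The pattern: swap the front and back halves of the string.
"oqnxkbuuhctxnf" → "uhctxnfoqnxkbu".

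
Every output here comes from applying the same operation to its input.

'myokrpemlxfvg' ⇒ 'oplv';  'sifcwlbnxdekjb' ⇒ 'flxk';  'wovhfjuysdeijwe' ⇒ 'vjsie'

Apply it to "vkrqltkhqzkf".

rtqf

The transformation: keep one character in every 3, starting at position 3 (positions 3rd, 6th, 9th, ...).
For "vkrqltkhqzkf" the result is "rtqf".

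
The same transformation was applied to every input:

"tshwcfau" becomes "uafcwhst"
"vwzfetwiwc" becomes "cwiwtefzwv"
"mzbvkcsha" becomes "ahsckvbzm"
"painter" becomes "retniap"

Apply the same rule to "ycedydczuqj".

jquzcdydecy

The rule is to reverse the string.
"ycedydczuqj" → "jquzcdydecy".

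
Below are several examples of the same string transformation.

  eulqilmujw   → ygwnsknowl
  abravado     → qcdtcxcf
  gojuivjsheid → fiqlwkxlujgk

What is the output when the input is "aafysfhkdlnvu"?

The rule is to shift every letter 2 places forward in the alphabet (wrapping around), then move the last character to the front.
Applying both steps to "aafysfhkdlnvu": "cchauhjmfnpxw", then "wcchauhjmfnpx".
(Check on "eulqilmujw": → "gwnsknowly" → "ygwnsknowl" ✓)

wcchauhjmfnpx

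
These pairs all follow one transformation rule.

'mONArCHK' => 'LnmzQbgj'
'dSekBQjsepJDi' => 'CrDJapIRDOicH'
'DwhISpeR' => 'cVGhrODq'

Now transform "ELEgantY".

dkdFZMSx

The rule is to shift every letter 1 place backward in the alphabet (wrapping around), then flip the case of every letter.
Working it through for "ELEgantY": intermediate "DKDfzmsX", final "dkdFZMSx".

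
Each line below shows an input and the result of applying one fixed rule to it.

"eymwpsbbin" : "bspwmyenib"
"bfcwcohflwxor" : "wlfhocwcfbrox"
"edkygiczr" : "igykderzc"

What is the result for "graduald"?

What's happening: reverse the string, then move the first 3 characters to the end (rotate left by 3).
"graduald" → "dlaudarg" → "udargdla".

udargdla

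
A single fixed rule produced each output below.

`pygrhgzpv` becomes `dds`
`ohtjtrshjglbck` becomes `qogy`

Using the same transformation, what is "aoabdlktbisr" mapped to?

Looking at the pairs, the operation is to shift every letter 3 places backward in the alphabet (wrapping around), then keep one character in every 3, starting at position 3 (positions 3rd, 6th, 9th, ...).
Applying that to "aoabdlktbisr" gives "xiyo".

xiyo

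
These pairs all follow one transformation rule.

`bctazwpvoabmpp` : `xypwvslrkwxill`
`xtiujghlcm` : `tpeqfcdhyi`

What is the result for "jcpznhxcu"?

The transformation: shift every letter 4 places backward in the alphabet (wrapping around).
Doing the same to "jcpznhxcu": "fylvjdtyq".

fylvjdtyq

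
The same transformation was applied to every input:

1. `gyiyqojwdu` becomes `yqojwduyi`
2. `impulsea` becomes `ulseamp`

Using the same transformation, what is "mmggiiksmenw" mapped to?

The transformation: delete the first character, then move the first 2 characters to the end (rotate left by 2).
Applying both steps to "mmggiiksmenw": "mggiiksmenw", then "giiksmenwmg".
(Check on "gyiyqojwdu": → "yiyqojwdu" → "yqojwduyi" ✓)

giiksmenwmg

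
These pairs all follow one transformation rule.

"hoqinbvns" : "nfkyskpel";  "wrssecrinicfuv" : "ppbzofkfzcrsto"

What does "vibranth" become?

yoxkqesf

Rule — shift every letter 3 places backward in the alphabet (wrapping around), then move the first 2 characters to the end (rotate left by 2).
Working it through for "vibranth": intermediate "sfyoxkqe", final "yoxkqesf".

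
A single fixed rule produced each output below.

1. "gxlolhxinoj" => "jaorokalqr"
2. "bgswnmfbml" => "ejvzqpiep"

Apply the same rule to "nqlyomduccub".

Each output is the input with this applied: delete the last character, then shift every letter 3 places forward in the alphabet (wrapping around).
For "nqlyomduccub", step one produces "nqlyomduccu"; step two turns that into "qtobrpgxffx".

qtobrpgxffx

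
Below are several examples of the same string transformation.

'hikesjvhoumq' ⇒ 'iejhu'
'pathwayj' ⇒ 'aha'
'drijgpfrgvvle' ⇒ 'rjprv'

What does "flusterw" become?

lse

Each output is the input with this applied: keep every other character starting from the second (positions 2nd, 4th, 6th, ...), then delete the last character.
For "flusterw", step one produces "lsew"; step two turns that into "lse".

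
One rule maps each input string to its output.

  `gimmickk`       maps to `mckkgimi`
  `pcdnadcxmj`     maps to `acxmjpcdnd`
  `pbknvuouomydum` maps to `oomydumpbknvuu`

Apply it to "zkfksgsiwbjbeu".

swbjbeuzkfksgi

The pattern: swap the front and back halves of the string, then swap the first and last characters.
Starting from "zkfksgsiwbjbeu": after the first operation, "iwbjbeuzkfksgs"; after the second, "swbjbeuzkfksgi".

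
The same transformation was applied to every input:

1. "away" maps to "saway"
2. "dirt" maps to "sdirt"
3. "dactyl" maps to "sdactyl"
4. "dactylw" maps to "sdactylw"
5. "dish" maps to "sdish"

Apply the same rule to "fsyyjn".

sfsyyjn

The pattern: prepend "s".
Doing the same to "fsyyjn": "sfsyyjn".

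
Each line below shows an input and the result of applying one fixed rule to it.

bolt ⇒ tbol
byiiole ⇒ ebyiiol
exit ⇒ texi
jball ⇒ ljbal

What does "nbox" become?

Rule — move the last character to the front.
Doing the same to "nbox": "xnbo".

xnbo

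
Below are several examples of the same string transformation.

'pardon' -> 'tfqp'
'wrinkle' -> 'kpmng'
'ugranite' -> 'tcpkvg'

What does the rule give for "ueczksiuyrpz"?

ebmukwatrb

In each case the input is transformed by: shift every letter 2 places forward in the alphabet (wrapping around), then delete the first 2 characters.
Doing the same to "ueczksiuyrpz": "ebmukwatrb".
(Check on "pardon": → "rctfqp" → "tfqp" ✓)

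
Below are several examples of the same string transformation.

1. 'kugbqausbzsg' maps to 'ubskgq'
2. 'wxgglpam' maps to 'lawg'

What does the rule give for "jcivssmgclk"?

Each output is the input with this applied: keep every other character starting from the first (positions 1st, 3rd, 5th, ...), then swap the front and back halves of the string.
"jcivssmgclk" → "jismck" → "mckjis".

mckjis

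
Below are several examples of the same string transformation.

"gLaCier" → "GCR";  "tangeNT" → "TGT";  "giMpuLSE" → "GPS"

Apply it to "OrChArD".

Each output is the input with this applied: keep one character in every 3, starting at position 1 (positions 1st, 4th, 7th, ...), then convert every letter to uppercase.
For "OrChArD", step one produces "OhD"; step two turns that into "OHD".

OHD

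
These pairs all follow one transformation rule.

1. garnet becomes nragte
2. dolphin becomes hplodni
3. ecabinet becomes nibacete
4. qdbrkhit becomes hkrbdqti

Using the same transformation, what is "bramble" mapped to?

bmarbel

Rule — reverse the string, then move the first 2 characters to the end (rotate left by 2).
Applying both steps to "bramble": "elbmarb", then "bmarbel".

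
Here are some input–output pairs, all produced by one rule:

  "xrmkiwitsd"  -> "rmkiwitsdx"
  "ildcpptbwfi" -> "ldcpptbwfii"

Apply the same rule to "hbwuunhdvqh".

bwuunhdvqhh

What's happening: move the first character to the end.
Doing the same to "hbwuunhdvqh": "bwuunhdvqhh".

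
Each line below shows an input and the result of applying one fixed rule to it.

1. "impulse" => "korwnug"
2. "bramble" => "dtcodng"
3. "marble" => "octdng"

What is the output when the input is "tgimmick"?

The pattern: shift every letter 2 places forward in the alphabet (wrapping around).
On "tgimmick" that produces "vikookem".

vikookem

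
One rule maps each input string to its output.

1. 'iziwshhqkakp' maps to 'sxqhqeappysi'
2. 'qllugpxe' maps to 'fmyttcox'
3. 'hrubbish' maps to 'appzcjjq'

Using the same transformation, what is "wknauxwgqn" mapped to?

In each case the input is transformed by: move the last 2 characters to the front (rotate right by 2), then shift every letter 8 places forward in the alphabet (wrapping around).
Starting from "wknauxwgqn": after the first operation, "qnwknauxwg"; after the second, "yvesvicfeo".
(Check on "qllugpxe": → "xeqllugp" → "fmyttcox" ✓)

yvesvicfeo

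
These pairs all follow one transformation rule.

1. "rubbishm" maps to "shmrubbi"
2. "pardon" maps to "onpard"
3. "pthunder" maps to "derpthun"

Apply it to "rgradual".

The pattern: swap the front and back halves of the string, then move the first character to the end.
"rgradual" → "dualrgra" → "ualrgrad".

ualrgrad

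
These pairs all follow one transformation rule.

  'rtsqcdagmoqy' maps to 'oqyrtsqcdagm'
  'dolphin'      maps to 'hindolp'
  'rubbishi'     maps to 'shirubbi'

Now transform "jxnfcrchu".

chujxnfcr

Each output is the input with this applied: move the last 3 characters to the front (rotate right by 3).
For "jxnfcrchu" the result is "chujxnfcr".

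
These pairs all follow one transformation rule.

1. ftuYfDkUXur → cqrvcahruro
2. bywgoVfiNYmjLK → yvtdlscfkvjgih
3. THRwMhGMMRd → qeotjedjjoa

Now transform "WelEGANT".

Looking at the pairs, the operation is to shift every letter 3 places backward in the alphabet (wrapping around), then convert every letter to lowercase.
Working it through for "WelEGANT": intermediate "TbiBDXKQ", final "tbibdxkq".
(Check on "bywgoVfiNYmjLK": → "yvtdlScfKVjgIH" → "yvtdlscfkvjgih" ✓)

tbibdxkq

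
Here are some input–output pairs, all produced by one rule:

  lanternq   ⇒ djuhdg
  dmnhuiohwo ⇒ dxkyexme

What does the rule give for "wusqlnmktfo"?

In each case the input is transformed by: shift every letter 10 places backward in the alphabet (wrapping around), then delete the first 2 characters.
"wusqlnmktfo" → "igbdcajve".

igbdcajve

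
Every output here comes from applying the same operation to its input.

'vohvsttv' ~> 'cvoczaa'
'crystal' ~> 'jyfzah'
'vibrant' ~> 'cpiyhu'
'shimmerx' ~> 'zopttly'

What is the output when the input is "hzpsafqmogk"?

ogwzhmxtvn

Each output is the input with this applied: shift every letter 7 places forward in the alphabet (wrapping around), then delete the last character.
Applying both steps to "hzpsafqmogk": "ogwzhmxtvnr", then "ogwzhmxtvn".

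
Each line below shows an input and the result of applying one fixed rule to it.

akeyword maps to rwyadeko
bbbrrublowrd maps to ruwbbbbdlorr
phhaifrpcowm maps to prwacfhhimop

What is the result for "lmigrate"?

The pattern: sort the characters into alphabetical order, then move the last 3 characters to the front (rotate right by 3).
Starting from "lmigrate": after the first operation, "aegilmrt"; after the second, "mrtaegil".
(Check on "bbbrrublowrd": → "bbbbdlorrruw" → "ruwbbbbdlorr" ✓)

mrtaegil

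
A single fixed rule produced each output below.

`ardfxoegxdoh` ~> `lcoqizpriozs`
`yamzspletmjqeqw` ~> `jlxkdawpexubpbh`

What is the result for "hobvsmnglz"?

szmgdxyrwk

Each output is the input with this applied: shift every letter 11 places forward in the alphabet (wrapping around).
So "hobvsmnglz" becomes "szmgdxyrwk".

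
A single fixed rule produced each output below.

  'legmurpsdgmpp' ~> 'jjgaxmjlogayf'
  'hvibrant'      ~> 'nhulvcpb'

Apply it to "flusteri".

clynmofz

The transformation: reverse the string, then shift every letter 6 places backward in the alphabet (wrapping around).
"flusteri" → "iretsulf" → "clynmofz".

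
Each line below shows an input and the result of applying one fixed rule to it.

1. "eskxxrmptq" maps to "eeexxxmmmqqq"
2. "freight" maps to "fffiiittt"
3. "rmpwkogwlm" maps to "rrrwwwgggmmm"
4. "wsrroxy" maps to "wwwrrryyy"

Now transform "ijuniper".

iiinnneee

Looking at the pairs, the operation is to keep one character in every 3, starting at position 1 (positions 1st, 4th, 7th, ...), then repeat every character 3 times.
"ijuniper" → "ine" → "iiinnneee".
(Check on "rmpwkogwlm": → "rwgm" → "rrrwwwgggmmm" ✓)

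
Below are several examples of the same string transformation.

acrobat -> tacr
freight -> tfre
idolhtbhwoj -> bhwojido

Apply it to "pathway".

The pattern: move the first 3 characters to the end (rotate left by 3), then delete the first 3 characters.
Starting from "pathway": after the first operation, "hwaypat"; after the second, "ypat".

ypat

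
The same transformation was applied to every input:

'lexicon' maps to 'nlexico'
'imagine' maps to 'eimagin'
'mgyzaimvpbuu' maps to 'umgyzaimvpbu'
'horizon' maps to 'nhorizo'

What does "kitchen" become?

nkitche

The rule is to move the last character to the front.
Doing the same to "kitchen": "nkitche".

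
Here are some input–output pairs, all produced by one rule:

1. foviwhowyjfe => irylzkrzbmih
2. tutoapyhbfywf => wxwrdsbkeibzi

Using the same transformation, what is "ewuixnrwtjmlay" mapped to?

hzxlaquzwmpodb

What's happening: shift every letter 3 places forward in the alphabet (wrapping around).
For "ewuixnrwtjmlay" the result is "hzxlaquzwmpodb".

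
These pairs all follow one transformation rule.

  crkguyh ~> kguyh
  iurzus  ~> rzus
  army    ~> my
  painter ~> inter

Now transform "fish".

sh

The pattern: delete the first 2 characters.
"fish" → "sh".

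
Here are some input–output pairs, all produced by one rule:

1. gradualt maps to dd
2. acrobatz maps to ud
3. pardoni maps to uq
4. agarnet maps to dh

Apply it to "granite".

dw

Rule — shift every letter 3 places forward in the alphabet (wrapping around), then keep one character in every 3, starting at position 3 (positions 3rd, 6th, 9th, ...).
For "granite", step one produces "judqlwh"; step two turns that into "dw".
(Check on "gradualt": → "judgxdow" → "dd" ✓)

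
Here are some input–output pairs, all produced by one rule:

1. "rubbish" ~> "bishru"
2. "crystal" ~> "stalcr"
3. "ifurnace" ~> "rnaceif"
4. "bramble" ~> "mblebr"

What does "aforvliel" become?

rvlielaf

The transformation: move the first 2 characters to the end (rotate left by 2), then delete the first character.
So "aforvliel" becomes "rvlielaf".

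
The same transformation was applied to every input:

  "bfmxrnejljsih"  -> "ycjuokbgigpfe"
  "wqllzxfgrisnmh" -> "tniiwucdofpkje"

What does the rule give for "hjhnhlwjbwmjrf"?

egekeitgytjgoc

The rule is to shift every letter 3 places backward in the alphabet (wrapping around).
"hjhnhlwjbwmjrf" → "egekeitgytjgoc".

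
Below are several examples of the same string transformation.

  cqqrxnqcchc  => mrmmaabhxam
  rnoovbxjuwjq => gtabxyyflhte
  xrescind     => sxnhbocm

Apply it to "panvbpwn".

zgxzkxfl

The rule is to move the last 3 characters to the front (rotate right by 3), then shift every letter 10 places forward in the alphabet (wrapping around).
On "panvbpwn": the first step gives "pwnpanvb", and the second then gives "zgxzkxfl".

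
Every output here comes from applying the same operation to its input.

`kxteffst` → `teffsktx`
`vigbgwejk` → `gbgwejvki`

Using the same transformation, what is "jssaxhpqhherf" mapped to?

saxhpqhherjfs

Looking at the pairs, the operation is to swap the first and last characters, then move the first 2 characters to the end (rotate left by 2).
Doing the same to "jssaxhpqhherf": "saxhpqhherjfs".
(Check on "vigbgwejk": → "kigbgwejv" → "gbgwejvki" ✓)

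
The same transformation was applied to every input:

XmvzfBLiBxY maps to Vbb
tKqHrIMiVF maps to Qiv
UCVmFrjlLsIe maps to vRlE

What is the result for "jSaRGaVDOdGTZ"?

AAot

Looking at the pairs, the operation is to keep one character in every 3, starting at position 3 (positions 3rd, 6th, 9th, ...), then flip the case of every letter.
On "jSaRGaVDOdGTZ": the first step gives "aaOT", and the second then gives "AAot".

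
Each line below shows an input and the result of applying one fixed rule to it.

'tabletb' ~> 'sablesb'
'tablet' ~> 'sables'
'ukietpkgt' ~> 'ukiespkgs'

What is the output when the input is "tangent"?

sangens

The rule is to replace every "t" with "s".
Applying that to "tangent" gives "sangens".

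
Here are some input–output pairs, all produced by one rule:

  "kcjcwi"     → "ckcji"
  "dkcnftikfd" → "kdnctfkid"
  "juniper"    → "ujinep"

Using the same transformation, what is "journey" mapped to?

ojruen

The transformation: swap each adjacent pair of characters (1↔2, 3↔4, ...), then delete the last character.
For "journey", step one produces "ojrueny"; step two turns that into "ojruen".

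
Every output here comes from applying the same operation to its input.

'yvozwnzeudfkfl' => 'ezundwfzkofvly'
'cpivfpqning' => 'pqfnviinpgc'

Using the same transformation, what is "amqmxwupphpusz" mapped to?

The rule is to take characters alternately from the front and the back (1st, last, 2nd, 2nd-last, ...), then reverse the string.
Starting from "amqmxwupphpusz": after the first operation, "azmsqumpxhwpup"; after the second, "pupwhxpmuqsmza".

pupwhxpmuqsmza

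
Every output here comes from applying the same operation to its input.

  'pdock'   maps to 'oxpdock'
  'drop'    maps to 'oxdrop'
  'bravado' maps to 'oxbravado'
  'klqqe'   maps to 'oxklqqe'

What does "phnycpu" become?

What's happening: prepend "ox".
On "phnycpu" that produces "oxphnycpu".

oxphnycpu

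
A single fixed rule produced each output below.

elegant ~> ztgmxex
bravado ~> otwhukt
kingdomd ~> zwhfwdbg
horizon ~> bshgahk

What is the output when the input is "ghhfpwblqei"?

The pattern: move the first 3 characters to the end (rotate left by 3), then shift every letter 7 places backward in the alphabet (wrapping around).
Working it through for "ghhfpwblqei": intermediate "fpwblqeighh", final "yipuejxbzaa".

yipuejxbzaa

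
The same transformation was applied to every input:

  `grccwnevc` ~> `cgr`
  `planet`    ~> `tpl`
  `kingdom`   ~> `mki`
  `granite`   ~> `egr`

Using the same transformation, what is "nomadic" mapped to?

Each output is the input with this applied: move the first 2 characters to the end (rotate left by 2), then keep only the last 3 characters.
For "nomadic", step one produces "madicno"; step two turns that into "cno".

cno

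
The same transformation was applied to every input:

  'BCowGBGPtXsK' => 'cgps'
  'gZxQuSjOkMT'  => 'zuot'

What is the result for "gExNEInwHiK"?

eewk

In each case the input is transformed by: keep one character in every 3, starting at position 2 (positions 2nd, 5th, 8th, ...), then convert every letter to lowercase.
On "gExNEInwHiK": the first step gives "EEwK", and the second then gives "eewk".
(Check on "BCowGBGPtXsK": → "CGPs" → "cgps" ✓)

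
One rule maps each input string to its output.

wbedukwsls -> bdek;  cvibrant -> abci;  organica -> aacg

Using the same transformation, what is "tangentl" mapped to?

aegl

Looking at the pairs, the operation is to sort the characters into alphabetical order, then keep only the first 4 characters.
Working it through for "tangentl": intermediate "aeglnntt", final "aegl".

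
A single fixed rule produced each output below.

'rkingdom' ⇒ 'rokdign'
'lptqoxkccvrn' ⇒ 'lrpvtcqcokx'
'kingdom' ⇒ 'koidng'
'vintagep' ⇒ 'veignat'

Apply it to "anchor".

aonhc

In each case the input is transformed by: delete the last character, then take characters alternately from the front and the back (1st, last, 2nd, 2nd-last, ...).
Starting from "anchor": after the first operation, "ancho"; after the second, "aonhc".
(Check on "kingdom": → "kingdo" → "koidng" ✓)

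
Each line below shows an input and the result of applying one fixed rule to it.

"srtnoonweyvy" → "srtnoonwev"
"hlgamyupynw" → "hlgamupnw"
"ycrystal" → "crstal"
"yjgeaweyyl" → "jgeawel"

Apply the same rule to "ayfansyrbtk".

The rule is to remove every "y".
So "ayfansyrbtk" becomes "afansrbtk".

afansrbtk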